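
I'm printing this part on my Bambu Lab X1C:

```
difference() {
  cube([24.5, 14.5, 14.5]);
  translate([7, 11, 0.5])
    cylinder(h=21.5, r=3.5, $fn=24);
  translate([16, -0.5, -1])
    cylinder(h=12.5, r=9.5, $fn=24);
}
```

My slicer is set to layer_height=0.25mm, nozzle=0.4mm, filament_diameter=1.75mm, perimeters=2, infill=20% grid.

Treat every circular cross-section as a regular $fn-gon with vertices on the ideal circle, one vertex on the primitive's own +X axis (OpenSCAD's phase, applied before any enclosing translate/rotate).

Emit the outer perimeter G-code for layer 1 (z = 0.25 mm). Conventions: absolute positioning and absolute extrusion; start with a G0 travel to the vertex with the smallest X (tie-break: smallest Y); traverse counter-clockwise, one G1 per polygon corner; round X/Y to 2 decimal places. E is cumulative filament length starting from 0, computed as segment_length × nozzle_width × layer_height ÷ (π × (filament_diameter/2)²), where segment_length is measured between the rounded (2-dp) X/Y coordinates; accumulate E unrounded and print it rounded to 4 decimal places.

G0 X0.00 Y0.00 Z0.25
G1 X6.57 Y0.00 E0.2731
G1 X6.82 Y1.96 E0.3553
G1 X7.77 Y4.25 E0.4584
G1 X9.28 Y6.22 E0.5616
G1 X11.25 Y7.73 E0.6648
G1 X13.54 Y8.68 E0.7678
G1 X16.00 Y9.00 E0.8710
G1 X18.46 Y8.68 E0.9741
G1 X20.75 Y7.73 E1.0772
G1 X22.72 Y6.22 E1.1804
G1 X24.23 Y4.25 E1.2836
G1 X24.50 Y3.59 E1.3132
G1 X24.50 Y14.50 E1.7668
G1 X0.00 Y14.50 E2.7854
G1 X0.00 Y0.00 E3.3882

At z = 0.25 mm: the cube is present — its section is the full 24.5×14.5 rectangle; the cylinder at (7, 11) is absent (z outside [0.5, 22]); the r=9.5 cylinder at (16, -0.5) gives a regular 24-gon of circumradius 9.5 (constant along its height); Subtracting the remaining from the first: starting from the 24.5×14.5 cube, the r=9.5 cylinder at (16, -0.5) partially overlaps it — only the 128.55 mm² overlap (of its 280.30 mm²) is removed, clipping the outline — 1 connected region. The outline is a single polygon with 15 vertices. Extrusion per mm of travel: 0.4 × 0.25 / (π × 0.875²) = 0.041575. Accumulating E over each segment gives final E = 3.3882.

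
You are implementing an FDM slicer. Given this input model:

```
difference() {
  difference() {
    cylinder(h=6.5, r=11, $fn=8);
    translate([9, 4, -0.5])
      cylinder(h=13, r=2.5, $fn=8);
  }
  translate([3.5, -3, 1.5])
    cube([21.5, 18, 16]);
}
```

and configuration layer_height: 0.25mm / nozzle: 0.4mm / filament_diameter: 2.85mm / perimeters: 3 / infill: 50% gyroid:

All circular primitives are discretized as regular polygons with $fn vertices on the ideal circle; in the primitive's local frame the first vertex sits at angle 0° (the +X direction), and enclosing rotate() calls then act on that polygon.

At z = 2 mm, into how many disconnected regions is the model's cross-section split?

1

At z = 2 mm: the r=11 cylinder gives a regular 8-gon of circumradius 11 (constant along its height); the r=2.5 cylinder at (9, 4) gives a regular 8-gon of circumradius 2.5 (constant along its height); After the difference (first − rest): starting from the r=11 cylinder, the r=2.5 cylinder at (9, 4) partially overlaps it — only the 10.30 mm² overlap (of its 17.68 mm²) is removed, clipping the outline — 1 connected region; the cube at (3.5, -3) (footprint 21.5×18) is included at this height; After the difference (first − rest): starting from the result so far, the 21.5×18 cube at (3.5, -3) partially overlaps it — only the 59.93 mm² overlap (of its 387.00 mm²) is removed, clipping the outline — 1 connected region. The result has 1 disconnected region.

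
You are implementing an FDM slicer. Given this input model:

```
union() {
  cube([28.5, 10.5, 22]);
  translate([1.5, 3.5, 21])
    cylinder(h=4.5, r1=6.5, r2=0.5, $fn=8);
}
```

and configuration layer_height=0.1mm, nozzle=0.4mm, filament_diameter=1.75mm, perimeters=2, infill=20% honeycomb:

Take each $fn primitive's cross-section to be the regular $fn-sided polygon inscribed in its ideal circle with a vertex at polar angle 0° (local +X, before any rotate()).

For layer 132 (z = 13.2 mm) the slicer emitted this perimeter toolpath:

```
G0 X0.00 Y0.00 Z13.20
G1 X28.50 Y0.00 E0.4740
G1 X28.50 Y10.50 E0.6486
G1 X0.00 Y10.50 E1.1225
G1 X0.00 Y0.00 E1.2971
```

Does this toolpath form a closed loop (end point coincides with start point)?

yes

Start point (G0): (0.00, 0.00). End point (last G1): the path returns to the start — closed.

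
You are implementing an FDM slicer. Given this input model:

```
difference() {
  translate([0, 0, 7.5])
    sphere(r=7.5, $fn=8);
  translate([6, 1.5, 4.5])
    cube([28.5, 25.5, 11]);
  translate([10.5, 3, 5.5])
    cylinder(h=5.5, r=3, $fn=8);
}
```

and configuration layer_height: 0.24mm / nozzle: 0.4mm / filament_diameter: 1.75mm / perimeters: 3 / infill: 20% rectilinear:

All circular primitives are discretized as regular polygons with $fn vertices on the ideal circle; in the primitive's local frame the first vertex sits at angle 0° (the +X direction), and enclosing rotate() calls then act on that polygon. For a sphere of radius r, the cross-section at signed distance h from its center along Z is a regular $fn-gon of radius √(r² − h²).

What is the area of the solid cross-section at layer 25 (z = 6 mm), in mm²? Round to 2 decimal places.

152.10 mm²

At z = 6 mm: the sphere: section is a regular 8-gon, circumradius = √(r²−h²) = √(7.5²−1.5²) = 7.348 (area = (8/2)·7.348²·sin(360°/8) = 152.74 mm²); the cube at (6, 1.5) (footprint 28.5×25.5) is included at this height (area 726.75 mm²); the r=3 cylinder at (10.5, 3) gives a regular 8-gon of circumradius 3 (constant along its height) (area = (8/2)·3.000²·sin(360°/8) = 25.46 mm²); Subtracting the remaining from the first: starting from the r=7.5 sphere (152.74 mm²), the 28.5×25.5 cube at (6, 1.5) partially overlaps it — only the 0.64 mm² overlap (of its 726.75 mm²) is removed, clipping the outline; the r=3 cylinder at (10.5, 3) misses the remaining region (no effect) — area = 152.10 mm². Overall, the cross-section is a single solid region. Net area = 152.10 mm².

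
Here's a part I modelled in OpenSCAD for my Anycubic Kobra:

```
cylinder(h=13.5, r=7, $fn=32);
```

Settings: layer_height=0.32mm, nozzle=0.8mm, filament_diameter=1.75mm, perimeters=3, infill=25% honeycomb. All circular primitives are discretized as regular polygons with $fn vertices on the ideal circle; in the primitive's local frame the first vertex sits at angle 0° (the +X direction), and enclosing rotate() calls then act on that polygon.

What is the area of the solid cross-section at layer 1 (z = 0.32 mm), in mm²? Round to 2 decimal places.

152.95 mm²

At z = 0.32 mm: the cylinder: section is a regular 32-gon, circumradius r=7 (area = (32/2)·7.000²·sin(360°/32) = 152.95 mm²). Overall, the cross-section is a single solid region. Net area = 152.95 mm².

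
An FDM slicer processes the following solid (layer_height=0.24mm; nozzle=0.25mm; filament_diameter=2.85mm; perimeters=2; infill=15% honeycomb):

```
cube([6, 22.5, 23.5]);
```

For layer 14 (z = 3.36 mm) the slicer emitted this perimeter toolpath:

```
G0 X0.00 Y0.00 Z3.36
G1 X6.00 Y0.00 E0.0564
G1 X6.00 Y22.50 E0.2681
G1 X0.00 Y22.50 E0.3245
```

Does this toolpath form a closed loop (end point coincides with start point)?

Start point (G0): (0.00, 0.00). End point (last G1): the path does not return to the start — open.

no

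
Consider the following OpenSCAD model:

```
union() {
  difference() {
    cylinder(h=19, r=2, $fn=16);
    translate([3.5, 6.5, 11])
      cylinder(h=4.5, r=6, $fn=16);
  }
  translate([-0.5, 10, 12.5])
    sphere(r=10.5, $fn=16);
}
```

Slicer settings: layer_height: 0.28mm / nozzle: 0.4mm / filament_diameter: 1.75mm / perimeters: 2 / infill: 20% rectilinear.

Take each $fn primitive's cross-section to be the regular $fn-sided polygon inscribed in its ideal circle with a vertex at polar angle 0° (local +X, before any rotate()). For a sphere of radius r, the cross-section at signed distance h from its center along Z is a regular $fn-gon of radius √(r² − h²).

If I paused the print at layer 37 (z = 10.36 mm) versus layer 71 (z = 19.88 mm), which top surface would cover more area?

Layer 37 (z = 10.36): the cylinder: section is a regular 16-gon, circumradius r=2 (area = (16/2)·2.000²·sin(360°/16) = 12.25 mm²); the cylinder at (3.5, 6.5) does not reach this height (z outside [11, 15.5]); Subtracting the remaining from the first: none of the subtracted shapes is present at this height, so the r=2 cylinder is unchanged — area = 12.25 mm²; the r=10.5 sphere at (-0.5, 10) slices to a regular 16-gon of circumradius 10.280 (√(r²−h²) with h=2.14 from center) (area = (16/2)·10.280²·sin(360°/16) = 323.51 mm²); Merging all regions: the regions partially overlap — summed areas 335.75 mm² minus the doubly-counted overlap 6.40 mm² gives 329.35 mm² — area = 329.35 mm². So its area = 329.35 mm². Layer 71 (z = 19.88): the cylinder does not reach this height (z outside [0, 19]); the cylinder at (3.5, 6.5) does not reach this height (z outside [11, 15.5]); Subtracting the remaining from the first: the first operand is absent here, so nothing remains; the r=10.5 sphere at (-0.5, 10) slices to a regular 16-gon of circumradius 7.469 (√(r²−h²) with h=7.38 from center) (area = (16/2)·7.469²·sin(360°/16) = 170.79 mm²); Combining (union): only the r=10.5 sphere at (-0.5, 10) is present, so the union is just that shape — area = 170.79 mm². So its area = 170.79 mm². Layer 37 is larger (329.35 vs 170.79 mm²).

layer 37 (z = 10.36 mm)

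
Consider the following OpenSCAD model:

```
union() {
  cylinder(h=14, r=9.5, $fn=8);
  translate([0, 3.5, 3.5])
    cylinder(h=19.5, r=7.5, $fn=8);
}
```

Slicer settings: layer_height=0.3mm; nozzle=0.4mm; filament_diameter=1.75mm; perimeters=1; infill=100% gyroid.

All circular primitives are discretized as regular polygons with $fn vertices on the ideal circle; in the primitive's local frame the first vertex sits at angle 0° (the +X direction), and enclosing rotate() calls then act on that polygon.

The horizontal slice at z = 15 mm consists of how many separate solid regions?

At z = 15 mm: the cylinder does not reach this height (z outside [0, 14]); the r=7.5 cylinder at (0, 3.5) gives a regular 8-gon of circumradius 7.5 (constant along its height); Combining (union): only the r=7.5 cylinder at (0, 3.5) is present, so the union is just that shape — 1 connected region. The result has 1 disconnected region.

1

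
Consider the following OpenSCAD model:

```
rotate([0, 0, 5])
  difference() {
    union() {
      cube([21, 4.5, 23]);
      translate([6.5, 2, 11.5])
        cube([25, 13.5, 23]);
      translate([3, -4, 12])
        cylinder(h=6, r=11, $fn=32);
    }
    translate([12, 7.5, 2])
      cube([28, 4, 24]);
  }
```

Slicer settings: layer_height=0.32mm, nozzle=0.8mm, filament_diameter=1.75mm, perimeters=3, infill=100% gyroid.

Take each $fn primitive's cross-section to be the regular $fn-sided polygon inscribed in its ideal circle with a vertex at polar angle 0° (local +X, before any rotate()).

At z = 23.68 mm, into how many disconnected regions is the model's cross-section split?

1

At z = 23.68 mm: the cube is not intersected at this z (z outside [0, 23]); the cube at (6.5, 2) (footprint 25×13.5) is included at this height; the cylinder at (3, -4) does not reach this height (z outside [12, 18]); Taking the union: only the 25×13.5 cube at (6.5, 2) is present, so the union is just that shape — 1 connected region; the 28×4 cube at (12, 7.5) contributes its full rectangle; Taking the first minus the rest: starting from that combined region, the 28×4 cube at (12, 7.5) partially overlaps it — only the 78.00 mm² overlap (of its 112.00 mm²) is removed, clipping the outline — 1 connected region; (whole slice rotated 5° about Z — lengths, areas and connectivity unchanged). The result has 1 disconnected region.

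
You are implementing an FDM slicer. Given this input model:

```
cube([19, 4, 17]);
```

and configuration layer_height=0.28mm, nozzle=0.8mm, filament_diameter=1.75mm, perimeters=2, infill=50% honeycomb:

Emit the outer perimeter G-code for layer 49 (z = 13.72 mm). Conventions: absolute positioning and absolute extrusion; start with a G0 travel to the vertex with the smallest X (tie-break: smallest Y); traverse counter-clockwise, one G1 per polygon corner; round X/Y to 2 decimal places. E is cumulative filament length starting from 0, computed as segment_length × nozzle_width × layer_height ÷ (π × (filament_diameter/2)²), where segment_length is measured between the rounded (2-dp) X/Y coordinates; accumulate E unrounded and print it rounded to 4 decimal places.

At z = 13.72 mm: the cube is present — its section is the full 19×4 rectangle. The outline is a single polygon with 4 vertices. Extrusion per mm of travel: 0.8 × 0.28 / (π × 0.875²) = 0.093128. Accumulating E over each segment gives final E = 4.2839.

G0 X0.00 Y0.00 Z13.72
G1 X19.00 Y0.00 E1.7694
G1 X19.00 Y4.00 E2.1420
G1 X0.00 Y4.00 E3.9114
G1 X0.00 Y0.00 E4.2839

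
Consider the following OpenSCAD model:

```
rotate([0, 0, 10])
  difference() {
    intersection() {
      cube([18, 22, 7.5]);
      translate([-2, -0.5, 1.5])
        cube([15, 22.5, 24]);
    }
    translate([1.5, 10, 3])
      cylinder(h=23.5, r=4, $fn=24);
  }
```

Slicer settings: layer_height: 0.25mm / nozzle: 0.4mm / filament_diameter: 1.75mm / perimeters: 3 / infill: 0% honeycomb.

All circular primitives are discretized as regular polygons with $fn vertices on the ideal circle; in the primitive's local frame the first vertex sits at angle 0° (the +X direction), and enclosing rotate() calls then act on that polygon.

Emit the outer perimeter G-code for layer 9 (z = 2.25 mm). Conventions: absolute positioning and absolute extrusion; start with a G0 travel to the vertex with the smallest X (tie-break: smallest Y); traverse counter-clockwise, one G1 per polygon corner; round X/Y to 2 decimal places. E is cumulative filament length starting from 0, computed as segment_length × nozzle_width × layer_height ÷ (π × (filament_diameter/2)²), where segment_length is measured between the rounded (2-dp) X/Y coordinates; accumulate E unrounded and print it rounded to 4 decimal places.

At z = 2.25 mm: the cube is present — its section is the full 18×22 rectangle; the cube at (-2, -0.5) is present — its section is the full 15×22.5 rectangle; Keeping only the common overlap: the 15×22.5 cube at (-2, -0.5) partially overlaps the 18×22 cube; clipping to the common part keeps 286.00 mm² — 1 connected region; the cylinder at (1.5, 10) does not reach this height (z outside [3, 26.5]); After the difference (first − rest): none of the subtracted shapes is present at this height, so the result so far is unchanged — 1 connected region; (whole slice rotated 10° about Z — lengths, areas and connectivity unchanged). The outline is a single polygon with 4 vertices. Extrusion per mm of travel: 0.4 × 0.25 / (π × 0.875²) = 0.041575. Accumulating E over each segment gives final E = 2.9100.

G0 X-3.82 Y21.67 Z2.25
G1 X0.00 Y0.00 E0.9148
G1 X12.80 Y2.26 E1.4552
G1 X8.98 Y23.92 E2.3696
G1 X-3.82 Y21.67 E2.9100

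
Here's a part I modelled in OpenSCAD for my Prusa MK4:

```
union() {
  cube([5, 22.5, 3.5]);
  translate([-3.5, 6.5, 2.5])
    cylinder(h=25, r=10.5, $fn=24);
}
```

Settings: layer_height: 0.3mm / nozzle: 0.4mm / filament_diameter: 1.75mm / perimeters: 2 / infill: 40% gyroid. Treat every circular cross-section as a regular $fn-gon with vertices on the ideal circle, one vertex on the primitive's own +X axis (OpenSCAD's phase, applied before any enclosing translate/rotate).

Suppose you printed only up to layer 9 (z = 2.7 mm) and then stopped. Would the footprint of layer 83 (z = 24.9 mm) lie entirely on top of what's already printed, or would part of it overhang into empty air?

Compare the two slices. At z = 2.7: the 5×22.5 cube contributes its full rectangle (area 112.50 mm²); the r=10.5 cylinder at (-3.5, 6.5) gives a regular 24-gon of circumradius 10.5 (constant along its height) (area = (24/2)·10.500²·sin(360°/24) = 342.42 mm²); Merging all regions: the regions partially overlap — summed areas 454.92 mm² minus the doubly-counted overlap 74.15 mm² gives 380.77 mm² — area = 380.77 mm². At z = 24.9: the cube does not reach this height (z outside [0, 3.5]); the r=10.5 cylinder at (-3.5, 6.5) contributes a regular 24-gon of circumradius 10.5 (area = (24/2)·10.500²·sin(360°/24) = 342.42 mm²); Combining (union): only the r=10.5 cylinder at (-3.5, 6.5) is present, so the union is just that shape — area = 342.42 mm². Checking containment: the cross-section at z = 24.9 is a subset of the cross-section at z = 2.7.

entirely on top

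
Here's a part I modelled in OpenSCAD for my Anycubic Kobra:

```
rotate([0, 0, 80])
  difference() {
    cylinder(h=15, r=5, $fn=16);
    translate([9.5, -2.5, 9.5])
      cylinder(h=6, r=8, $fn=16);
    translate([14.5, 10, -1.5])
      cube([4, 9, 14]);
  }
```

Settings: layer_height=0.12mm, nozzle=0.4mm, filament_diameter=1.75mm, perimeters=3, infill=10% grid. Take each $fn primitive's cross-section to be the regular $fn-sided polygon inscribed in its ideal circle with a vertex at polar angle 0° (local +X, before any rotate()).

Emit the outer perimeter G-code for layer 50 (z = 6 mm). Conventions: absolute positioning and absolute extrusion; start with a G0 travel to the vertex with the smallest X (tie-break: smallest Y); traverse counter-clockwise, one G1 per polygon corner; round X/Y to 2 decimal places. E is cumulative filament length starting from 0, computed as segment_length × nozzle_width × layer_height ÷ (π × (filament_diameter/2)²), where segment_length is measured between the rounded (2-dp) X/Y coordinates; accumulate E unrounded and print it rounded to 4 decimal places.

G0 X-4.92 Y0.87 Z6.00
G1 X-4.88 Y-1.08 E0.0389
G1 X-4.10 Y-2.87 E0.0779
G1 X-2.69 Y-4.22 E0.1168
G1 X-0.87 Y-4.92 E0.1558
G1 X1.08 Y-4.88 E0.1947
G1 X2.87 Y-4.10 E0.2336
G1 X4.22 Y-2.69 E0.2726
G1 X4.92 Y-0.87 E0.3115
G1 X4.88 Y1.08 E0.3504
G1 X4.10 Y2.87 E0.3894
G1 X2.69 Y4.22 E0.4284
G1 X0.87 Y4.92 E0.4673
G1 X-1.08 Y4.88 E0.5062
G1 X-2.87 Y4.10 E0.5452
G1 X-4.22 Y2.69 E0.5841
G1 X-4.92 Y0.87 E0.6230

At z = 6 mm: the r=5 cylinder gives a regular 16-gon of circumradius 5 (constant along its height); the cylinder at (9.5, -2.5) is absent (z outside [9.5, 15.5]); the 4×9 cube at (14.5, 10) contributes its full rectangle; Subtracting the remaining from the first: starting from the r=5 cylinder, the 4×9 cube at (14.5, 10) misses the remaining region (no effect) — 1 connected region; (whole slice rotated 80° about Z — lengths, areas and connectivity unchanged). The outline is a single polygon with 16 vertices. Extrusion per mm of travel: 0.4 × 0.12 / (π × 0.875²) = 0.019956. Accumulating E over each segment gives final E = 0.6230.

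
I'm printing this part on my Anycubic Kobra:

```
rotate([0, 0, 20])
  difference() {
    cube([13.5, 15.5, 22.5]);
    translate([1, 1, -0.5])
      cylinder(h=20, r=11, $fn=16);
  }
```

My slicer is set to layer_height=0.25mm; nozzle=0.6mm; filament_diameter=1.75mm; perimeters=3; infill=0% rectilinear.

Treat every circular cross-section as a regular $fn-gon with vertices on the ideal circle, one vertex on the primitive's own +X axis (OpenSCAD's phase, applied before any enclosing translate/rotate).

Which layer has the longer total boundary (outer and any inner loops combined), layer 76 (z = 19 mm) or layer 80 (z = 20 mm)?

layer 80 (z = 20 mm)

Layer 76 (z = 19): the cube is present — its section is the full 13.5×15.5 rectangle (perimeter 58.00 mm); the r=11 cylinder at (1, 1) contributes a regular 16-gon of circumradius 11 (perimeter = 2·16·11.000·sin(180°/16) = 68.67 mm); Taking the first minus the rest: starting from the 13.5×15.5 cube, the r=11 cylinder at (1, 1) partially overlaps it — only the 115.41 mm² overlap (of its 370.44 mm²) is removed, clipping the outline — boundary = 53.60 mm; (whole slice rotated 20° about Z — lengths, areas and connectivity unchanged). So its perimeter = 53.60 mm. Layer 80 (z = 20): the 13.5×15.5 cube contributes its full rectangle (perimeter 58.00 mm); the cylinder at (1, 1) does not reach this height (z outside [-0.5, 19.5]); Taking the first minus the rest: none of the subtracted shapes is present at this height, so the 13.5×15.5 cube is unchanged — boundary = 58.00 mm; (whole slice rotated 20° about Z — lengths, areas and connectivity unchanged). So its perimeter = 58.00 mm. Layer 80 is larger (58.00 vs 53.60 mm).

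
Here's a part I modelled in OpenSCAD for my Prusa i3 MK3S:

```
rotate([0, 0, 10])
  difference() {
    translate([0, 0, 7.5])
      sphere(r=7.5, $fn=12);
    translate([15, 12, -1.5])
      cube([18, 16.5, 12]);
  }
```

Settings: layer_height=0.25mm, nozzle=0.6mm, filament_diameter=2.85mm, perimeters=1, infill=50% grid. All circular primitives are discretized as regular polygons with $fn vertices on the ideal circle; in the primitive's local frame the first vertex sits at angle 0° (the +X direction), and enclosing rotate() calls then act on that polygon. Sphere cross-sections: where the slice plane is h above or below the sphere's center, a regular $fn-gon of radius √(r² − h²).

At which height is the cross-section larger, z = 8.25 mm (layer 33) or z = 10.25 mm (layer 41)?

layer 33 (z = 8.25 mm)

Layer 33 (z = 8.25): the r=7.5 sphere slices to a regular 12-gon of circumradius 7.462 (√(r²−h²) with h=0.75 from center) (area = (12/2)·7.462²·sin(360°/12) = 167.06 mm²); the 18×16.5 cube at (15, 12) contributes its full rectangle (area 297.00 mm²); After the difference (first − rest): starting from the r=7.5 sphere (167.06 mm²), the 18×16.5 cube at (15, 12) misses the remaining region (no effect) — area = 167.06 mm²; (rotated 10° about Z; rotation is an isometry so areas/perimeters/island counts are preserved). So its area = 167.06 mm². Layer 41 (z = 10.25): the r=7.5 sphere contributes a regular 12-gon of circumradius √(7.5²−2.75²) = 6.978 (area = (12/2)·6.978²·sin(360°/12) = 146.06 mm²); the cube at (15, 12) (footprint 18×16.5) is included at this height (area 297.00 mm²); After the difference (first − rest): starting from the r=7.5 sphere (146.06 mm²), the 18×16.5 cube at (15, 12) misses the remaining region (no effect) — area = 146.06 mm²; (rotated 10° about Z; rotation is an isometry so areas/perimeters/island counts are preserved). So its area = 146.06 mm². Layer 33 is larger (167.06 vs 146.06 mm²).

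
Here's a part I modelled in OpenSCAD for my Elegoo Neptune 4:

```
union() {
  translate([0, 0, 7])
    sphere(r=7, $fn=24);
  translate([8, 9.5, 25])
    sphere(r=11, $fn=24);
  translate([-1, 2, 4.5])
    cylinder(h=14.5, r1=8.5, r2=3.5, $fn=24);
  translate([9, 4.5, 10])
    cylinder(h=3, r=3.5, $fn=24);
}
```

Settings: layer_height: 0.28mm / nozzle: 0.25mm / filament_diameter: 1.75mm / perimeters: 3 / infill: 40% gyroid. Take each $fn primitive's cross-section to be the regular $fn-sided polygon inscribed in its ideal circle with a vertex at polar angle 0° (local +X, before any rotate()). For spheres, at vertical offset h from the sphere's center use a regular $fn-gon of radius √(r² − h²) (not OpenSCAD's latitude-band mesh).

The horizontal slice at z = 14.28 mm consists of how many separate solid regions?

2

At z = 14.28 mm: the sphere is absent (|z−center|=7.280 > r=7); the r=11 sphere at (8, 9.5) contributes a regular 24-gon of circumradius √(11²−10.72²) = 2.466; the cone at (-1, 2): at t=0.674 of its height the radius interpolates to r₁+(r₂−r₁)t = 5.128, giving a regular 24-gon of that circumradius; the cylinder at (9, 4.5) is absent (z outside [10, 13]); Taking the union: the 2 present regions are separate (no shared area or edge), so areas and boundary lengths simply add and each stays a separate island — 2 connected regions. The result has 2 disconnected regions.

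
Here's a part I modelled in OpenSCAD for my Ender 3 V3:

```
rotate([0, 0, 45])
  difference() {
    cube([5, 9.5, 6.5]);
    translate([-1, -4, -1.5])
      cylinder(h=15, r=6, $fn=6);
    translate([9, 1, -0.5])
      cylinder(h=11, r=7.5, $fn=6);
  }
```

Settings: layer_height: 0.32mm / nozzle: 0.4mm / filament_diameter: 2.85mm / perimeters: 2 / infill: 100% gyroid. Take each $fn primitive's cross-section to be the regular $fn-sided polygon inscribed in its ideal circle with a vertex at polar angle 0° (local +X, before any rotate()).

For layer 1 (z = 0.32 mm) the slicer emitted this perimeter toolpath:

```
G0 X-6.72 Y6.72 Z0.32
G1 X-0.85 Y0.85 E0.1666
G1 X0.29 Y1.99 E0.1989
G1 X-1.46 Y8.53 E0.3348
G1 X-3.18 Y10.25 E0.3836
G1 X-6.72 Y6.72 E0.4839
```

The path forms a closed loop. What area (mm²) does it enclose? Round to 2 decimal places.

Apply the shoelace formula to the sequence of (X, Y) vertices; enclosed area = 31.56 mm².

31.56 mm²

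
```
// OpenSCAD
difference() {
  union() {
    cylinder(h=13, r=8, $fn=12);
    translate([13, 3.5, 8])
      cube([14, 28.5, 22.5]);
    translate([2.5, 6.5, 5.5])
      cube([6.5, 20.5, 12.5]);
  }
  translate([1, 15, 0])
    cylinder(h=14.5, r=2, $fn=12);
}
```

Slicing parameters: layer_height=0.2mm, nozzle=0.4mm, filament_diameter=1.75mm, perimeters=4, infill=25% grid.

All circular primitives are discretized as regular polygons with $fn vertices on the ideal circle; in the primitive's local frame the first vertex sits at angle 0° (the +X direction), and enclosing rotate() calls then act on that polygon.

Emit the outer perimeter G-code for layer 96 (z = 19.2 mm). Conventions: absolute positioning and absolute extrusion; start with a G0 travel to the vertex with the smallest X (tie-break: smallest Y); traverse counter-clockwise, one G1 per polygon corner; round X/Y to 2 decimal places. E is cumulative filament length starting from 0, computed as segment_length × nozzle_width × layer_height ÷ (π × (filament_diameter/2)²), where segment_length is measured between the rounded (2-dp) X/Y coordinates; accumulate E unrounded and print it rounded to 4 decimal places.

At z = 19.2 mm: the cylinder is absent (z outside [0, 13]); the 14×28.5 cube at (13, 3.5) contributes its full rectangle; the cube at (2.5, 6.5) does not reach this height (z outside [5.5, 18]); Combining (union): only the 14×28.5 cube at (13, 3.5) is present, so the union is just that shape — 1 connected region; the cylinder at (1, 15) is absent (z outside [0, 14.5]); After the difference (first − rest): none of the subtracted shapes is present at this height, so the result so far is unchanged — 1 connected region. The outline is a single polygon with 4 vertices. Extrusion per mm of travel: 0.4 × 0.2 / (π × 0.875²) = 0.033260. Accumulating E over each segment gives final E = 2.8271.

G0 X13.00 Y3.50 Z19.20
G1 X27.00 Y3.50 E0.4656
G1 X27.00 Y32.00 E1.4136
G1 X13.00 Y32.00 E1.8792
G1 X13.00 Y3.50 E2.8271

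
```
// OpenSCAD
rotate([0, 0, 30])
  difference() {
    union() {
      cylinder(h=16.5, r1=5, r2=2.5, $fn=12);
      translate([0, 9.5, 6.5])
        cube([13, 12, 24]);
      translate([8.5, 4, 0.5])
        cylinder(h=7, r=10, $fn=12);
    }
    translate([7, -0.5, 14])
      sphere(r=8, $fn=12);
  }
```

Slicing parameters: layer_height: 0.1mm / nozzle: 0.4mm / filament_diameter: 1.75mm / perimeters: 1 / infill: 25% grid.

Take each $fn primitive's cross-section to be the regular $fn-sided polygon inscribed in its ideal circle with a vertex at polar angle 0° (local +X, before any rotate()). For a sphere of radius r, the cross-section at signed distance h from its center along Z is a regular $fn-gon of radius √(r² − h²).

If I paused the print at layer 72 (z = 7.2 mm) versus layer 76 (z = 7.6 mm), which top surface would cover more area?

Layer 72 (z = 7.2): the cone: at t=0.436 of its height the radius interpolates to r₁+(r₂−r₁)t = 3.909, giving a regular 12-gon of that circumradius (area = (12/2)·3.909²·sin(360°/12) = 45.84 mm²); the 13×12 cube at (0, 9.5) contributes its full rectangle (area 156.00 mm²); the r=10 cylinder at (8.5, 4) contributes a regular 12-gon of circumradius 10 (area = (12/2)·10.000²·sin(360°/12) = 300.00 mm²); Combining (union): the regions partially overlap — summed areas 501.84 mm² minus the doubly-counted overlap 65.39 mm² gives 436.45 mm² — area = 436.45 mm²; the r=8 sphere at (7, -0.5) slices to a regular 12-gon of circumradius 4.214 (√(r²−h²) with h=6.8 from center) (area = (12/2)·4.214²·sin(360°/12) = 53.28 mm²); Subtracting the remaining from the first: starting from that combined region (436.45 mm²), the r=8 sphere at (7, -0.5) lies wholly inside it (removes its full 53.28 mm² and its 26.18 mm outline becomes a hole wall) — area = 383.17 mm²; (whole slice rotated 30° about Z — lengths, areas and connectivity unchanged). So its area = 383.17 mm². Layer 76 (z = 7.6): the cone: at t=0.461 of its height the radius interpolates to r₁+(r₂−r₁)t = 3.848, giving a regular 12-gon of that circumradius (area = (12/2)·3.848²·sin(360°/12) = 44.43 mm²); the cube at (0, 9.5) (footprint 13×12) is included at this height (area 156.00 mm²); the cylinder at (8.5, 4) does not reach this height (z outside [0.5, 7.5]); Combining (union): the 2 present regions are separate (no shared area or edge), so areas and boundary lengths simply add and each stays a separate island — area = 200.43 mm²; the sphere at (7, -0.5): section is a regular 12-gon, circumradius = √(r²−h²) = √(8²−6.4²) = 4.800 (area = (12/2)·4.800²·sin(360°/12) = 69.12 mm²); Subtracting the remaining from the first: starting from the result so far (200.43 mm²), the r=8 sphere at (7, -0.5) partially overlaps it — only the 4.57 mm² overlap (of its 69.12 mm²) is removed, clipping the outline — area = 195.86 mm²; (whole slice rotated 30° about Z — lengths, areas and connectivity unchanged). So its area = 195.86 mm². Layer 72 is larger (383.17 vs 195.86 mm²).

layer 72 (z = 7.2 mm)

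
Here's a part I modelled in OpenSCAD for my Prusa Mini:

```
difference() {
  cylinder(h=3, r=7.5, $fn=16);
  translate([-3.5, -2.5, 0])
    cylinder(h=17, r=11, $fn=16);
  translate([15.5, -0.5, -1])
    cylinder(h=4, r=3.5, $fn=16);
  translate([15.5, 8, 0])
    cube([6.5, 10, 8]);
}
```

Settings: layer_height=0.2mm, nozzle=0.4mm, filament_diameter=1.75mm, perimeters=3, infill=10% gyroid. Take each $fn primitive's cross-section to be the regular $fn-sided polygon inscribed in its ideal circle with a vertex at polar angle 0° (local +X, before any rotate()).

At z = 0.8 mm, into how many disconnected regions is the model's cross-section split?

1

At z = 0.8 mm: the r=7.5 cylinder contributes a regular 16-gon of circumradius 7.5; the r=11 cylinder at (-3.5, -2.5) contributes a regular 16-gon of circumradius 11; the cylinder at (15.5, -0.5): section is a regular 16-gon, circumradius r=3.5; the cube at (15.5, 8) is present — its section is the full 6.5×10 rectangle; Taking the first minus the rest: starting from the r=7.5 cylinder, the r=11 cylinder at (-3.5, -2.5) partially overlaps it — only the 165.73 mm² overlap (of its 370.44 mm²) is removed, clipping the outline; the r=3.5 cylinder at (15.5, -0.5) misses the remaining region (no effect); the 6.5×10 cube at (15.5, 8) misses the remaining region (no effect) — 1 connected region. The result has 1 disconnected region.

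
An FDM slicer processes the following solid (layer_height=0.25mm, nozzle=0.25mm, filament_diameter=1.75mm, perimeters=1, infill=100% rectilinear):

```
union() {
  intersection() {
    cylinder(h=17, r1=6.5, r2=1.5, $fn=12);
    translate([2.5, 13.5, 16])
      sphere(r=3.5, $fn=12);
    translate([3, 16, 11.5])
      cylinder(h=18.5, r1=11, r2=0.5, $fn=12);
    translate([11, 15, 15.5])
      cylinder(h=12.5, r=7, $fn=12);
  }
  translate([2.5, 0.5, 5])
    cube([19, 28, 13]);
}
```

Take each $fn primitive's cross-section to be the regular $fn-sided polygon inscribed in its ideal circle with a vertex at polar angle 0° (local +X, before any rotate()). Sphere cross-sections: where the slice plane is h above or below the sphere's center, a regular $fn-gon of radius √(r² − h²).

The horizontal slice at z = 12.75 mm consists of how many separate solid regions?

At z = 12.75 mm: the cone contributes a regular 12-gon of circumradius 2.750 (interpolated between r1=6.5 and r2=1.5 at t=0.750); the r=3.5 sphere at (2.5, 13.5) slices to a regular 12-gon of circumradius 1.299 (√(r²−h²) with h=3.25 from center); the cone at (3, 16): at t=0.068 of its height the radius interpolates to r₁+(r₂−r₁)t = 10.291, giving a regular 12-gon of that circumradius; the cylinder at (11, 15) does not reach this height (z outside [15.5, 28]); Keeping only the common overlap: at least one operand is absent at this height, so nothing remains; the cube at (2.5, 0.5) is present — its section is the full 19×28 rectangle; Taking the union: only the 19×28 cube at (2.5, 0.5) is present, so the union is just that shape — 1 connected region. The result has 1 disconnected region.

1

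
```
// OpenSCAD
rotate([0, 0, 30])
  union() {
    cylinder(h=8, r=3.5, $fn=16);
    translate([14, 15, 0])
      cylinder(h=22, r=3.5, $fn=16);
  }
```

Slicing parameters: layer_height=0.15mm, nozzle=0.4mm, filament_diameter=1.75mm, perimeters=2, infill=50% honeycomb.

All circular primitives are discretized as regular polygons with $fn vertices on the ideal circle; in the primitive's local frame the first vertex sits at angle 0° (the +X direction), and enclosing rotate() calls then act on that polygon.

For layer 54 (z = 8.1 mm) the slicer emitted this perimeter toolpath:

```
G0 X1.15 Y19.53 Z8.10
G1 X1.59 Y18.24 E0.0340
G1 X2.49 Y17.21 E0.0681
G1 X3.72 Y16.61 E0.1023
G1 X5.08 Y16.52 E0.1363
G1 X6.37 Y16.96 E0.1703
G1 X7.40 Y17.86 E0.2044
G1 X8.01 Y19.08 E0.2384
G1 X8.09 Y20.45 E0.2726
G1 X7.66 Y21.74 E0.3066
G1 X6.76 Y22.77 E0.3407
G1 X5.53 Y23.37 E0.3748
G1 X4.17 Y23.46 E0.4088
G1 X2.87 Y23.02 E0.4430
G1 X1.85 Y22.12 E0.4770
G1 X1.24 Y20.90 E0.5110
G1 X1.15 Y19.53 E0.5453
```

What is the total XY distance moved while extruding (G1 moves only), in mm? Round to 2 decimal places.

Sum the Euclidean lengths of each G1 segment: total = 21.86 mm.

21.86 mm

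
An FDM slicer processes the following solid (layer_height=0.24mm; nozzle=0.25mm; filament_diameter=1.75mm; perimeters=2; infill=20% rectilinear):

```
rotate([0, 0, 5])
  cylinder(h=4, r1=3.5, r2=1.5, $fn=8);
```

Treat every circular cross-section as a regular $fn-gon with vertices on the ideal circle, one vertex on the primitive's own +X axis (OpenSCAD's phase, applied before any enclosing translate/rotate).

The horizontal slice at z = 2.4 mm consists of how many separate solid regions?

1

At z = 2.4 mm: the cone contributes a regular 8-gon of circumradius 2.300 (interpolated between r1=3.5 and r2=1.5 at t=0.600); (rotated 5° about Z; rotation is an isometry so areas/perimeters/island counts are preserved). The result has 1 disconnected region.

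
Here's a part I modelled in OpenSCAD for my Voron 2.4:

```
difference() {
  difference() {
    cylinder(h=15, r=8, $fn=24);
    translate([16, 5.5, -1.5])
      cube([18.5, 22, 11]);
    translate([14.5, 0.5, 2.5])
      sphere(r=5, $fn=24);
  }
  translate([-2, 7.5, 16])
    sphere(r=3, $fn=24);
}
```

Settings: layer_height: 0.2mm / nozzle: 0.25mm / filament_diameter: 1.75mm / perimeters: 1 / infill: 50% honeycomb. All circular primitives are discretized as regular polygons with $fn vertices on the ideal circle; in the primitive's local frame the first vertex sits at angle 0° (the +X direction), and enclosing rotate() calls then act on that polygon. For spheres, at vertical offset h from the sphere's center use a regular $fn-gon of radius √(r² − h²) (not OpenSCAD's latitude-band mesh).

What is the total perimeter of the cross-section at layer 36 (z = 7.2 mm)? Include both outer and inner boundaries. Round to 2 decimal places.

50.12 mm

At z = 7.2 mm: the r=8 cylinder contributes a regular 24-gon of circumradius 8 (perimeter = 2·24·8.000·sin(180°/24) = 50.12 mm); the cube at (16, 5.5) (footprint 18.5×22) is included at this height (perimeter 81.00 mm); the sphere at (14.5, 0.5): section is a regular 24-gon, circumradius = √(r²−h²) = √(5²−4.7²) = 1.706 (perimeter = 2·24·1.706·sin(180°/24) = 10.69 mm); Subtracting the remaining from the first: starting from the r=8 cylinder, the 18.5×22 cube at (16, 5.5) misses the remaining region (no effect); the r=5 sphere at (14.5, 0.5) misses the remaining region (no effect) — boundary = 50.12 mm; the sphere at (-2, 7.5) does not reach this height (|z−center|=8.800 > r=3); After the difference (first − rest): none of the subtracted shapes is present at this height, so that combined region is unchanged — boundary = 50.12 mm. Overall, the cross-section is a single solid region. Total boundary length (outer) = 50.12 mm.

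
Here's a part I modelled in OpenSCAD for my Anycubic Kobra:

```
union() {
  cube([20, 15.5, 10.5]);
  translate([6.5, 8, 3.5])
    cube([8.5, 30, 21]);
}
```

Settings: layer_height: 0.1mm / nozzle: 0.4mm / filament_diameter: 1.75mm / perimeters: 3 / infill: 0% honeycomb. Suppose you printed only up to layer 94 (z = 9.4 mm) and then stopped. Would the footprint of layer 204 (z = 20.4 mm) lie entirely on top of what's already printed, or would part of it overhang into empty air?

entirely on top

Compare the two slices. At z = 9.4: the 20×15.5 cube contributes its full rectangle (area 310.00 mm²); the 8.5×30 cube at (6.5, 8) contributes its full rectangle (area 255.00 mm²); Merging all regions: the regions partially overlap — summed areas 565.00 mm² minus the doubly-counted overlap 63.75 mm² gives 501.25 mm² — area = 501.25 mm². At z = 20.4: the cube is absent (z outside [0, 10.5]); the 8.5×30 cube at (6.5, 8) contributes its full rectangle (area 255.00 mm²); Merging all regions: only the 8.5×30 cube at (6.5, 8) is present, so the union is just that shape — area = 255.00 mm². Checking containment: the cross-section at z = 20.4 is a subset of the cross-section at z = 9.4.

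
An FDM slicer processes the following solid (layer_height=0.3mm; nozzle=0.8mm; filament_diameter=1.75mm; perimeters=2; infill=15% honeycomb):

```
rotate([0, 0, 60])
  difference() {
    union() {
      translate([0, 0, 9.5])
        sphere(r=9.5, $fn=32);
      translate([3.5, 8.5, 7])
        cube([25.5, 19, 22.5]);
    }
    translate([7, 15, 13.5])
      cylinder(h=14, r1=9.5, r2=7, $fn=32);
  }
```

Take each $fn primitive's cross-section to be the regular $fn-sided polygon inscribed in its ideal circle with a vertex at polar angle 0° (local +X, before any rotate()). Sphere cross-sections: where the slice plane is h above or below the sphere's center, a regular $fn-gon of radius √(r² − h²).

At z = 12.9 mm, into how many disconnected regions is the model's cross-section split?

At z = 12.9 mm: the r=9.5 sphere contributes a regular 32-gon of circumradius √(9.5²−3.4²) = 8.871; the 25.5×19 cube at (3.5, 8.5) contributes its full rectangle; Taking the union: the 2 present regions are separate (no shared area or edge), so areas and boundary lengths simply add and each stays a separate island — 2 connected regions; the cone at (7, 15) is absent (z outside [13.5, 27.5]); Taking the first minus the rest: none of the subtracted shapes is present at this height, so the result so far is unchanged — 2 connected regions; (whole slice rotated 60° about Z — lengths, areas and connectivity unchanged). The result has 2 disconnected regions.

2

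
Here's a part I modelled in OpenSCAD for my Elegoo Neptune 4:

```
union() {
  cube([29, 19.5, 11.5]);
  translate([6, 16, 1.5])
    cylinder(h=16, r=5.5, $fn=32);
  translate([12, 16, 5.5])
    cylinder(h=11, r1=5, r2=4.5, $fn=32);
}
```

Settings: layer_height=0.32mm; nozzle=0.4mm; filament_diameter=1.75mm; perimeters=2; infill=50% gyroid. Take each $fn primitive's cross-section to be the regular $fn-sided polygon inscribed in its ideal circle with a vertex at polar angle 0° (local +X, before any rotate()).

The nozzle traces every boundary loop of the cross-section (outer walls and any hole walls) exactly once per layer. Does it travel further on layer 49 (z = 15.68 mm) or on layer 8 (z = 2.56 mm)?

Layer 49 (z = 15.68): the cube is absent (z outside [0, 11.5]); the r=5.5 cylinder at (6, 16) gives a regular 32-gon of circumradius 5.5 (constant along its height) (perimeter = 2·32·5.500·sin(180°/32) = 34.50 mm); the cone at (12, 16) contributes a regular 32-gon of circumradius 4.537 (interpolated between r1=5 and r2=4.5 at t=0.925) (perimeter = 2·32·4.537·sin(180°/32) = 28.46 mm); Taking the union: the regions partially overlap (shared area 22.23 mm²), so the edge portions inside another operand are dropped and the merged outline is re-measured after clipping — boundary = 44.49 mm. So its perimeter = 44.49 mm. Layer 8 (z = 2.56): the cube (footprint 29×19.5) is included at this height (perimeter 97.00 mm); the r=5.5 cylinder at (6, 16) contributes a regular 32-gon of circumradius 5.5 (perimeter = 2·32·5.500·sin(180°/32) = 34.50 mm); the cone at (12, 16) is not intersected at this z (z outside [5.5, 16.5]); Merging all regions: the regions partially overlap (shared area 82.79 mm²), so the edge portions inside another operand are dropped and the merged outline is re-measured after clipping — boundary = 98.22 mm. So its perimeter = 98.22 mm. Layer 8 is larger (98.22 vs 44.49 mm).

layer 8 (z = 2.56 mm)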